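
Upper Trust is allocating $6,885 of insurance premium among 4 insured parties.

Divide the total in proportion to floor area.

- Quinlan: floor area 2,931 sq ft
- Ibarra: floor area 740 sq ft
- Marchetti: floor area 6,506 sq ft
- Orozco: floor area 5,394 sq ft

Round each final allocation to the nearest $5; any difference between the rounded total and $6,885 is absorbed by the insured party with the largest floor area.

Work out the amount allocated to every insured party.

Quinlan: $1,295 · Ibarra: $325 · Marchetti: $2,880 · Orozco: $2,385

Total floor area = 15,571.
Raw shares: Quinlan 2,931/15,571 × $6,885 = 1,295.99; Ibarra 740/15,571 × $6,885 = 327.20; Marchetti 6,506/15,571 × $6,885 = 2,876.75; Orozco 5,394/15,571 × $6,885 = 2,385.05.
After rounding ($5): Quinlan $1,295; Ibarra $325; Marchetti $2,875; Orozco $2,385. Sum = $6,880.
Difference $6,885 − $6,880 = +$5 applied to largest floor area (Marchetti): Marchetti becomes $2,880.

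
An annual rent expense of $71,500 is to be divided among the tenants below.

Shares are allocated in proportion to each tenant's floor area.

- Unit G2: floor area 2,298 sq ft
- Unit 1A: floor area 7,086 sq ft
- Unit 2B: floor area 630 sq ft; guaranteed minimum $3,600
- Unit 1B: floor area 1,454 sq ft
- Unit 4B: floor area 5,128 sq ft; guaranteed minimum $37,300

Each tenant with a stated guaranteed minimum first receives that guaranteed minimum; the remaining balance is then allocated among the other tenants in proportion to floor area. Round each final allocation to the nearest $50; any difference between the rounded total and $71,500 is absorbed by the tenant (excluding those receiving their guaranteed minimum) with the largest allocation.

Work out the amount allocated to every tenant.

Unit G2: $6,500 · Unit 1A: $20,000 · Unit 2B: $3,600 · Unit 1B: $4,100 · Unit 4B: $37,300

Minimums first: Unit 2B $3,600; Unit 4B $37,300. Balance $30,600.
Balance split over remaining floor area 10,838: Unit G2 6,488.17 → $6,500; Unit 1A 20,006.61 → $20,000; Unit 1B 4,105.22 → $4,100.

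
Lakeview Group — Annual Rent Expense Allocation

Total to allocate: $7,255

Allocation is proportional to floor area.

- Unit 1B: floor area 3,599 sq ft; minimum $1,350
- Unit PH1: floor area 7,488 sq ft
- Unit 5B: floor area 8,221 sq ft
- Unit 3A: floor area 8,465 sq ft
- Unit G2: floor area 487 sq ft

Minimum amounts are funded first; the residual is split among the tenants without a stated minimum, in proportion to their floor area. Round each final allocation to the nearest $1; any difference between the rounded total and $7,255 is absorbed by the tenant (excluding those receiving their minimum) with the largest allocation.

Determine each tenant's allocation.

Fund the minimums — Unit 1B $1,350. Balance $5,905.
Balance split over remaining floor area 24,661: Unit PH1 1,792.98 → $1,793; Unit 5B 1,968.49 → $1,968; Unit 3A 2,026.92 → $2,027; Unit G2 116.61 → $117.

Unit 1B: $1,350 | Unit PH1: $1,793 | Unit 5B: $1,968 | Unit 3A: $2,027 | Unit G2: $117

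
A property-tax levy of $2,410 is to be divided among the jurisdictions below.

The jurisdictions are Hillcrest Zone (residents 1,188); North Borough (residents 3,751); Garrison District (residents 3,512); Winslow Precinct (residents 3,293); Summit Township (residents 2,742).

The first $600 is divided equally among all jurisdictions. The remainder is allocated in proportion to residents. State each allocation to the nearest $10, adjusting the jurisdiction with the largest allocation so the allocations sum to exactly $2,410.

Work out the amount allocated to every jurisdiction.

$600 shared equally gives $120 per jurisdiction.
Remainder $1,810 by residents (total 14,486): Hillcrest Zone 148.44 → $150; North Borough 468.68 → $470; Garrison District 438.82 → $440; Winslow Precinct 411.45 → $410; Summit Township 342.61 → $340.
Totals: Hillcrest Zone $120 + $150 = $270; North Borough $120 + $470 = $590; Garrison District $120 + $440 = $560; Winslow Precinct $120 + $410 = $530; Summit Township $120 + $340 = $460.

Hillcrest Zone: $270 · North Borough: $590 · Garrison District: $560 · Winslow Precinct: $530 · Summit Township: $460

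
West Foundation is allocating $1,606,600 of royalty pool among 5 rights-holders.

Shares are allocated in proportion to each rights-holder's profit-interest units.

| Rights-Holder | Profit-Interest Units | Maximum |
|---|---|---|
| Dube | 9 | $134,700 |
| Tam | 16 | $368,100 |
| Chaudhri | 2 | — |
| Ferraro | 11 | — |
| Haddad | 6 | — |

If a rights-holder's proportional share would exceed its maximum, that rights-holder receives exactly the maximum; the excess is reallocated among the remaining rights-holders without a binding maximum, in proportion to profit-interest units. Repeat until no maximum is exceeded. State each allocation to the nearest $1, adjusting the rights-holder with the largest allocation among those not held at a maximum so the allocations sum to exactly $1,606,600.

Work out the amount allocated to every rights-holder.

Total profit-interest units = 44.
Proportional shares (ignoring caps): Dube 328,622.73; Tam 584,218.18; Chaudhri 73,027.27; Ferraro 401,650.00; Haddad 219,081.82.
Held at cap: Dube ($134,700), Tam ($368,100); balance $1,103,800 reallocated over remaining profit-interest units 19.
Remaining shares: Chaudhri 116,189.47 → $116,189; Ferraro 639,042.11 → $639,042; Haddad 348,568.42 → $348,568.
Rounding difference +$1 applied to Ferraro → $639,043.

Dube: $134,700 · Tam: $368,100 · Chaudhri: $116,189 · Ferraro: $639,043 · Haddad: $348,568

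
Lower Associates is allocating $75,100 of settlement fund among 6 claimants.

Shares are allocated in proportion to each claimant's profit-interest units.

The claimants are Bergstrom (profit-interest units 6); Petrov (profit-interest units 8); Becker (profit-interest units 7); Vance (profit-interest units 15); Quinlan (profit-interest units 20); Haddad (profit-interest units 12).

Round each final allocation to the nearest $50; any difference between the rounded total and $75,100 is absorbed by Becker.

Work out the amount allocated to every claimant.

Sum of profit-interest units: 68.
Proportional shares: Bergstrom 6/68 × $75,100 = 6,626.47; Petrov 8/68 × $75,100 = 8,835.29; Becker 7/68 × $75,100 = 7,730.88; Vance 15/68 × $75,100 = 16,566.18; Quinlan 20/68 × $75,100 = 22,088.24; Haddad 12/68 × $75,100 = 13,252.94.
At nearest $50: Bergstrom $6,650; Petrov $8,850; Becker $7,750; Vance $16,550; Quinlan $22,100; Haddad $13,250. Sum = $75,150.
Difference $75,100 − $75,150 = −$50 applied to Becker: Becker becomes $7,700.

Bergstrom: $6,650 · Petrov: $8,850 · Becker: $7,700 · Vance: $16,550 · Quinlan: $22,100 · Haddad: $13,250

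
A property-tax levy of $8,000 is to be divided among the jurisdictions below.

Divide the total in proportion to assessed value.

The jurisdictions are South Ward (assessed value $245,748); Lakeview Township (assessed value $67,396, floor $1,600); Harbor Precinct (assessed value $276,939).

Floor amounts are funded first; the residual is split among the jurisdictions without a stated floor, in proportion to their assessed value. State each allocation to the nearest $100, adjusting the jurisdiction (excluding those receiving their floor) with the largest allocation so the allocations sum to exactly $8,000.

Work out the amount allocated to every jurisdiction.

South Ward: $3,000 | Lakeview Township: $1,600 | Harbor Precinct: $3,400

Fund the minimums — Lakeview Township $1,600. Remaining pool $6,400.
Remaining pool split over remaining assessed value 522,687: South Ward 3,009.04 → $3,000; Harbor Precinct 3,390.96 → $3,400.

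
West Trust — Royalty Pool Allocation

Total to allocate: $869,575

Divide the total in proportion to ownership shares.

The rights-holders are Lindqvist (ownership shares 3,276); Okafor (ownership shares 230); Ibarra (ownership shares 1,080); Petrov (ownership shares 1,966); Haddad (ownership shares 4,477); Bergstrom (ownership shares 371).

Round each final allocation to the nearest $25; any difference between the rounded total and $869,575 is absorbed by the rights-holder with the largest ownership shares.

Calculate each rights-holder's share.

Lindqvist: $249,900 | Okafor: $17,550 | Ibarra: $82,375 | Petrov: $149,975 | Haddad: $341,475 | Bergstrom: $28,300

Combined ownership shares = 11,400.
Pro-rata amounts: Lindqvist 3,276/11,400 × $869,575 = 249,888.39; Okafor 230/11,400 × $869,575 = 17,544.06; Ibarra 1,080/11,400 × $869,575 = 82,380.79; Petrov 1,966/11,400 × $869,575 = 149,963.55; Haddad 4,477/11,400 × $869,575 = 341,498.88; Bergstrom 371/11,400 × $869,575 = 28,299.33.
Rounded to nearest $25: Lindqvist $249,900; Okafor $17,550; Ibarra $82,375; Petrov $149,975; Haddad $341,500; Bergstrom $28,300. Sum = $869,600.
Difference $869,575 − $869,600 = −$25 applied to largest ownership shares (Haddad): Haddad becomes $341,475.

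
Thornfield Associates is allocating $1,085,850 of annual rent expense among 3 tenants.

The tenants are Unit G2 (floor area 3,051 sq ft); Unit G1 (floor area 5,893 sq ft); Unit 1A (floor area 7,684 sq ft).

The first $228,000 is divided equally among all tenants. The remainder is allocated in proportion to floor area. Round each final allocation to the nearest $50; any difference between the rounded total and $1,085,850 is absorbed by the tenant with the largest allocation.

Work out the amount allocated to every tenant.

Unit G2: $233,400 | Unit G1: $380,000 | Unit 1A: $472,450

First tranche $228,000 split equally: $76,000 each.
Remainder $857,850 by floor area (total 16,628): Unit G2 157,403.20 → $157,400; Unit G1 304,023.94 → $304,000; Unit 1A 396,422.87 → $396,400.
Rounding difference +$50 on remainder applied to Unit 1A.
Totals: Unit G2 $76,000 + $157,400 = $233,400; Unit G1 $76,000 + $304,000 = $380,000; Unit 1A $76,000 + $396,450 = $472,450.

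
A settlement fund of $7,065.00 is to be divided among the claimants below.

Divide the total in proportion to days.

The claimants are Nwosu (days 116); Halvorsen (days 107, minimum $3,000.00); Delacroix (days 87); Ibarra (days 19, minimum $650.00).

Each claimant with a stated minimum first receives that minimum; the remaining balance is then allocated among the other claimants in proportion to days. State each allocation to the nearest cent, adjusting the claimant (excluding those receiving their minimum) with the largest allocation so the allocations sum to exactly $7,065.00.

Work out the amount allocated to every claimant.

Fund the minimums — Halvorsen $3,000.00; Ibarra $650.00. Remaining pool $3,415.00.
Remaining pool split over remaining days 203: Nwosu 1,951.4286 → $1,951.43; Delacroix 1,463.5714 → $1,463.57.

Nwosu: $1,951.43 · Halvorsen: $3,000.00 · Delacroix: $1,463.57 · Ibarra: $650.00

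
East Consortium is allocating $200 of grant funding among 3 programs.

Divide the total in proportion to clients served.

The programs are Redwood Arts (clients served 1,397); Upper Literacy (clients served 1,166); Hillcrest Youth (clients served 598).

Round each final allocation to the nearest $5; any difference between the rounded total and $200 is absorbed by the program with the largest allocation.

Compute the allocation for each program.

Clients served total: 3,161.
Raw shares: Redwood Arts 1,397/3,161 × $200 = 88.39; Upper Literacy 1,166/3,161 × $200 = 73.77; Hillcrest Youth 598/3,161 × $200 = 37.84.
After rounding ($5): Redwood Arts $90; Upper Literacy $75; Hillcrest Youth $40. Sum = $205.
Difference $200 − $205 = −$5 applied to largest allocation (Redwood Arts): Redwood Arts becomes $85.

Redwood Arts: $85 | Upper Literacy: $75 | Hillcrest Youth: $40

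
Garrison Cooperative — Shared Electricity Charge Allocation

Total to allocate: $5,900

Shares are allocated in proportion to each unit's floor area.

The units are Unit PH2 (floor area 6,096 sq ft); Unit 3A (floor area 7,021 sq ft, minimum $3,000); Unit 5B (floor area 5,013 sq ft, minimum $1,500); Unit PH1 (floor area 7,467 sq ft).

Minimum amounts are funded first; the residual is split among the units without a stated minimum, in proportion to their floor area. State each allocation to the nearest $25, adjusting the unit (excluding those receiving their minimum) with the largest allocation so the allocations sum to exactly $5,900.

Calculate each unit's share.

Minimums first: Unit 3A $3,000; Unit 5B $1,500. Balance $1,400.
Balance split over remaining floor area 13,563: Unit PH2 629.24 → $625; Unit PH1 770.76 → $775.

Unit PH2: $625 · Unit 3A: $3,000 · Unit 5B: $1,500 · Unit PH1: $775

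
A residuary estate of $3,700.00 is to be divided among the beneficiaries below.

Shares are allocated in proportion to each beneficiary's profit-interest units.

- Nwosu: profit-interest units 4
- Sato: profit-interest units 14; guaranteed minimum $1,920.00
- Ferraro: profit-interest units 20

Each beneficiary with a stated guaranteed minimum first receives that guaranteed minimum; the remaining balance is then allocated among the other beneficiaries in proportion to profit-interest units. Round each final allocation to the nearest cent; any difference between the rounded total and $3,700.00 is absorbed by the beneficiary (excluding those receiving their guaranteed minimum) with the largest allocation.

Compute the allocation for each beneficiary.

Nwosu: $296.67 · Sato: $1,920.00 · Ferraro: $1,483.33

Minimums first: Sato $1,920.00. Residual $1,780.00.
Residual split over remaining profit-interest units 24: Nwosu 296.6667 → $296.67; Ferraro 1,483.3333 → $1,483.33.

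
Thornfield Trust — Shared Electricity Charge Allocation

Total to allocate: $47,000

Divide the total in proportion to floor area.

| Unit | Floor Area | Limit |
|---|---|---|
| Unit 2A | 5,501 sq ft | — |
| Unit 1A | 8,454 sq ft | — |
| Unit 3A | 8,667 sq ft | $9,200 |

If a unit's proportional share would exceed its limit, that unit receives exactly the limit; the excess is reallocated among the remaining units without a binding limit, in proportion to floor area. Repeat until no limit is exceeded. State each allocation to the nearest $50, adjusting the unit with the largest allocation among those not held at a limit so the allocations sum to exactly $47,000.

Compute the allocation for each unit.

Unit 2A: $14,900; Unit 1A: $22,900; Unit 3A: $9,200

Sum of floor area: 22,622.
Unconstrained shares: Unit 2A 11,429.01; Unit 1A 17,564.23; Unit 3A 18,006.76.
Cap binds for Unit 3A ($9,200); residual $37,800 reallocated over remaining floor area 13,955.
Shares after redistribution: Unit 2A 14,900.59 → $14,900; Unit 1A 22,899.41 → $22,900.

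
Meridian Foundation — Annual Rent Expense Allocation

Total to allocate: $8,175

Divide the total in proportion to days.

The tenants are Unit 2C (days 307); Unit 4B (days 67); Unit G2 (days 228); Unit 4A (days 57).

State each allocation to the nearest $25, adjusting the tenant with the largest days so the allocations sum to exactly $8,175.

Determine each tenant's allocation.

Total days = 659.
Raw shares: Unit 2C 307/659 × $8,175 = 3,808.38; Unit 4B 67/659 × $8,175 = 831.15; Unit G2 228/659 × $8,175 = 2,828.38; Unit 4A 57/659 × $8,175 = 707.09.
After rounding ($25): Unit 2C $3,800; Unit 4B $825; Unit G2 $2,825; Unit 4A $700. Sum = $8,150.
Difference $8,175 − $8,150 = +$25 applied to largest days (Unit 2C): Unit 2C becomes $3,825.

Unit 2C: $3,825; Unit 4B: $825; Unit G2: $2,825; Unit 4A: $700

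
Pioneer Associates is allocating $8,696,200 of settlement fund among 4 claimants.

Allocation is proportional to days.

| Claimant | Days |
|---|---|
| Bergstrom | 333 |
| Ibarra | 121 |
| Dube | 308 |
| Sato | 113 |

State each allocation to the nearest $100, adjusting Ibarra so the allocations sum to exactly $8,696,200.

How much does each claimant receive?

Bergstrom: $3,309,500 | Ibarra: $1,202,500 | Dube: $3,061,100 | Sato: $1,123,100

Days total: 875.
Raw shares: Bergstrom 333/875 × $8,696,200 = 3,309,525.26; Ibarra 121/875 × $8,696,200 = 1,202,560.23; Dube 308/875 × $8,696,200 = 3,061,062.40; Sato 113/875 × $8,696,200 = 1,123,052.11.
After rounding ($100): Bergstrom $3,309,500; Ibarra $1,202,600; Dube $3,061,100; Sato $1,123,100. Sum = $8,696,300.
Difference $8,696,200 − $8,696,300 = −$100 applied to Ibarra: Ibarra becomes $1,202,500.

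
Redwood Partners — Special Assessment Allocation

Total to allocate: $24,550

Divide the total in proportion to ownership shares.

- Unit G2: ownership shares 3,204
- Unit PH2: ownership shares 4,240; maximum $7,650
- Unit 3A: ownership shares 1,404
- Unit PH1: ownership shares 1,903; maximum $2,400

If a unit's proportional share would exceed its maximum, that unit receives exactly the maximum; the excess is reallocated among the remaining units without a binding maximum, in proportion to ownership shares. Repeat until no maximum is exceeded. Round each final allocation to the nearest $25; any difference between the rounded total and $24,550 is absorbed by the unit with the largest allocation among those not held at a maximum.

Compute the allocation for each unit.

Sum of ownership shares: 10,751.
Unconstrained shares: Unit G2 7,316.36; Unit PH2 9,682.08; Unit 3A 3,206.05; Unit PH1 4,345.52.
Cap binds for Unit PH2 ($7,650), Unit PH1 ($2,400); residual $14,500 reallocated over remaining ownership shares 4,608.
Remaining shares: Unit G2 10,082.03 → $10,075; Unit 3A 4,417.97 → $4,425.

Unit G2: $10,075 · Unit PH2: $7,650 · Unit 3A: $4,425 · Unit PH1: $2,400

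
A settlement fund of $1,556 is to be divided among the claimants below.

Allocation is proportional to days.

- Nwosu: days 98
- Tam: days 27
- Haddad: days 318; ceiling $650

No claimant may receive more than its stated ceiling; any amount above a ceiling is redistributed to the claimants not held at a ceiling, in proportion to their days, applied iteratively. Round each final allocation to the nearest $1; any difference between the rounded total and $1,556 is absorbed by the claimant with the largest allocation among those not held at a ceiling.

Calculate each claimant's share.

Nwosu: $710 · Tam: $196 · Haddad: $650

Days total: 443.
Unconstrained shares: Nwosu 344.22; Tam 94.84; Haddad 1,116.95.
Capped: Haddad ($650); balance $906 reallocated over remaining days 125.
Remaining shares: Nwosu 710.30 → $710; Tam 195.70 → $196.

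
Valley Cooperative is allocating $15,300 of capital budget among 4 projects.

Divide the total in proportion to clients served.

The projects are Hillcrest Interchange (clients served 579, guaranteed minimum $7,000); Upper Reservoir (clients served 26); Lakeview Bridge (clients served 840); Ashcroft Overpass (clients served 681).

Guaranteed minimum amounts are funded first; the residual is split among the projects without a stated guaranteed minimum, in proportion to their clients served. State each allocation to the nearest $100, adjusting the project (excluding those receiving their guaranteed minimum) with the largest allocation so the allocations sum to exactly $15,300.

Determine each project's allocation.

Hillcrest Interchange: $7,000; Upper Reservoir: $100; Lakeview Bridge: $4,500; Ashcroft Overpass: $3,700

Fund the minimums — Hillcrest Interchange $7,000. Balance $8,300.
Balance split over remaining clients served 1,547: Upper Reservoir 139.50 → $100; Lakeview Bridge 4,506.79 → $4,500; Ashcroft Overpass 3,653.72 → $3,700.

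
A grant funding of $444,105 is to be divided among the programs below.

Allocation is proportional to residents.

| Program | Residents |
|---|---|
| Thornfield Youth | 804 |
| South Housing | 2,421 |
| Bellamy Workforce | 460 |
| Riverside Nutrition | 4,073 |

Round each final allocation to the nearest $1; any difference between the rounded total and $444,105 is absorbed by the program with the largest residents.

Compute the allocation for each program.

Thornfield Youth: $46,025 | South Housing: $138,590 | Bellamy Workforce: $26,333 | Riverside Nutrition: $233,157

Residents total: 7,758.
Proportional shares: Thornfield Youth 804/7,758 × $444,105 = 46,024.80; South Housing 2,421/7,758 × $444,105 = 138,589.61; Bellamy Workforce 460/7,758 × $444,105 = 26,332.60; Riverside Nutrition 4,073/7,758 × $444,105 = 233,157.99.
At nearest $1: Thornfield Youth $46,025; South Housing $138,590; Bellamy Workforce $26,333; Riverside Nutrition $233,158. Sum = $444,106.
Difference $444,105 − $444,106 = −$1 applied to largest residents (Riverside Nutrition): Riverside Nutrition becomes $233,157.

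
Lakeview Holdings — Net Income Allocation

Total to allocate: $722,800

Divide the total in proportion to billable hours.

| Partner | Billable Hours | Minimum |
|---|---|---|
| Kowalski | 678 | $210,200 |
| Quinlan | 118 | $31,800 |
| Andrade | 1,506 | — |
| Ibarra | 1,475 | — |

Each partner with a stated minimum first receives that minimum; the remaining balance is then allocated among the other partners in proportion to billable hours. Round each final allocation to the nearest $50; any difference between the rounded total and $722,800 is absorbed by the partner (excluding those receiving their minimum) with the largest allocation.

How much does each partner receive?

Fund the minimums — Kowalski $210,200; Quinlan $31,800. Residual $480,800.
Residual split over remaining billable hours 2,981: Andrade 242,899.97 → $242,900; Ibarra 237,900.03 → $237,900.

Kowalski: $210,200 · Quinlan: $31,800 · Andrade: $242,900 · Ibarra: $237,900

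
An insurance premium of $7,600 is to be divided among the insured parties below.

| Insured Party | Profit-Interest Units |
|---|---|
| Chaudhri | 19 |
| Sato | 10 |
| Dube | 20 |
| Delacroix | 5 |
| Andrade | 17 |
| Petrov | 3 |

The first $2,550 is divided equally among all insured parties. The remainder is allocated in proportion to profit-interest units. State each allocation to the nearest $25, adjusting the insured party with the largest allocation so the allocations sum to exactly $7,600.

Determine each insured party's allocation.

Chaudhri: $1,725 | Sato: $1,100 | Dube: $1,800 | Delacroix: $775 | Andrade: $1,575 | Petrov: $625

$2,550 shared equally gives $425 per insured party.
Remainder $5,050 by profit-interest units (total 74): Chaudhri 1,296.62 → $1,300; Sato 682.43 → $675; Dube 1,364.86 → $1,375; Delacroix 341.22 → $350; Andrade 1,160.14 → $1,150; Petrov 204.73 → $200.
Totals: Chaudhri $425 + $1,300 = $1,725; Sato $425 + $675 = $1,100; Dube $425 + $1,375 = $1,800; Delacroix $425 + $350 = $775; Andrade $425 + $1,150 = $1,575; Petrov $425 + $200 = $625.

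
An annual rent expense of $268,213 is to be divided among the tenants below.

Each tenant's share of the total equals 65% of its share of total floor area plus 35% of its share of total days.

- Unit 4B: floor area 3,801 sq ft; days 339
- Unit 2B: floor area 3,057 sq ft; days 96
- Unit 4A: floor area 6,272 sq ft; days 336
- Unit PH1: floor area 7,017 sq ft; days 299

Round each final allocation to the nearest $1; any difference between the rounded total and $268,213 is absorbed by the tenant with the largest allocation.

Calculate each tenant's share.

Floor area total 20,147; days total 1,070.
Composite weights (65% floor area + 35% days): Unit 4B 0.2335; Unit 2B 0.1300; Unit 4A 0.3123; Unit PH1 0.3242.
Pro-rata amounts: Unit 4B 62,632.83; Unit 2B 34,875.59; Unit 4A 83,751.99; Unit PH1 86,952.58.
Rounded to nearest $1: Unit 4B $62,633; Unit 2B $34,876; Unit 4A $83,752; Unit PH1 $86,953. Sum = $268,214.
Difference $268,213 − $268,214 = −$1 applied to largest allocation (Unit PH1): Unit PH1 becomes $86,952.

Unit 4B: $62,633; Unit 2B: $34,876; Unit 4A: $83,752; Unit PH1: $86,952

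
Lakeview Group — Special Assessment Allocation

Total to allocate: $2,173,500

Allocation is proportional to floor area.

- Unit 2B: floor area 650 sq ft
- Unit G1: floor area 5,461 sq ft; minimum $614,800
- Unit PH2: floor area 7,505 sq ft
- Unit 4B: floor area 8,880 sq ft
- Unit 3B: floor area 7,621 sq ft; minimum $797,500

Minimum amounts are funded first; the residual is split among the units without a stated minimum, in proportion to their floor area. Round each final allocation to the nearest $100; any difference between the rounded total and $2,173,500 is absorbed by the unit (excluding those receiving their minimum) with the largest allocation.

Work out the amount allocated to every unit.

Guaranteed amounts: Unit G1 $614,800; Unit 3B $797,500. Remaining pool $761,200.
Remaining pool split over remaining floor area 17,035: Unit 2B 29,044.91 → $29,000; Unit PH2 335,356.97 → $335,400; Unit 4B 396,798.12 → $396,800.

Unit 2B: $29,000 · Unit G1: $614,800 · Unit PH2: $335,400 · Unit 4B: $396,800 · Unit 3B: $797,500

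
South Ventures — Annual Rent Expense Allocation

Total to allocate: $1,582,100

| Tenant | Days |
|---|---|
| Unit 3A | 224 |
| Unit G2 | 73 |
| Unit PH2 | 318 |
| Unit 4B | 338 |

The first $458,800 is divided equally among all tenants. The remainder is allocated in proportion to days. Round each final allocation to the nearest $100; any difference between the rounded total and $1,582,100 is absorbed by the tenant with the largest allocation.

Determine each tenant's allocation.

$458,800 shared equally gives $114,700 per tenant.
Remainder $1,123,300 by days (total 953): Unit 3A 264,028.54 → $264,000; Unit G2 86,045.02 → $86,000; Unit PH2 374,826.23 → $374,800; Unit 4B 398,400.21 → $398,400.
Rounding difference +$100 on remainder applied to Unit 4B.
Totals: Unit 3A $114,700 + $264,000 = $378,700; Unit G2 $114,700 + $86,000 = $200,700; Unit PH2 $114,700 + $374,800 = $489,500; Unit 4B $114,700 + $398,500 = $513,200.

Unit 3A: $378,700 | Unit G2: $200,700 | Unit PH2: $489,500 | Unit 4B: $513,200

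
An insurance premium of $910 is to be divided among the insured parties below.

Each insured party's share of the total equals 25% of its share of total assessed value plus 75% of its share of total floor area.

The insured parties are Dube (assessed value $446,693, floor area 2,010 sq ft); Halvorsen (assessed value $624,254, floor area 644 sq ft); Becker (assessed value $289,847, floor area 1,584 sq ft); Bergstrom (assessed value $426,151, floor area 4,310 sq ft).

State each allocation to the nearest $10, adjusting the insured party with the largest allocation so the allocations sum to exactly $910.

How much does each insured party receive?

Totals — assessed value 1,786,945, floor area 8,548.
Combined weights (25% assessed value + 75% floor area): Dube 0.2389; Halvorsen 0.1438; Becker 0.1795; Bergstrom 0.4378.
Unrounded shares: Dube 217.35; Halvorsen 130.89; Becker 163.37; Bergstrom 398.38.
Rounded to nearest $10: Dube $220; Halvorsen $130; Becker $160; Bergstrom $400. Sum = $910.
Sum already equals the total — no adjustment.

Dube: $220 | Halvorsen: $130 | Becker: $160 | Bergstrom: $400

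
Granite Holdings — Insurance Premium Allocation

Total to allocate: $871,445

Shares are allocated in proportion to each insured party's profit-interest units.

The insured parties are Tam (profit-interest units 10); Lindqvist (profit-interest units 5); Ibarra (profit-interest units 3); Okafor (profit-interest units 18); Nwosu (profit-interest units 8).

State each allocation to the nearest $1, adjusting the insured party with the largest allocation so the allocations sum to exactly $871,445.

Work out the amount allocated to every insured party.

Tam: $198,056 | Lindqvist: $99,028 | Ibarra: $59,417 | Okafor: $356,499 | Nwosu: $158,445

Combined profit-interest units = 44.
Pro-rata amounts: Tam 10/44 × $871,445 = 198,055.68; Lindqvist 5/44 × $871,445 = 99,027.84; Ibarra 3/44 × $871,445 = 59,416.70; Okafor 18/44 × $871,445 = 356,500.23; Nwosu 8/44 × $871,445 = 158,444.55.
At nearest $1: Tam $198,056; Lindqvist $99,028; Ibarra $59,417; Okafor $356,500; Nwosu $158,445. Sum = $871,446.
Difference $871,445 − $871,446 = −$1 applied to largest allocation (Okafor): Okafor becomes $356,499.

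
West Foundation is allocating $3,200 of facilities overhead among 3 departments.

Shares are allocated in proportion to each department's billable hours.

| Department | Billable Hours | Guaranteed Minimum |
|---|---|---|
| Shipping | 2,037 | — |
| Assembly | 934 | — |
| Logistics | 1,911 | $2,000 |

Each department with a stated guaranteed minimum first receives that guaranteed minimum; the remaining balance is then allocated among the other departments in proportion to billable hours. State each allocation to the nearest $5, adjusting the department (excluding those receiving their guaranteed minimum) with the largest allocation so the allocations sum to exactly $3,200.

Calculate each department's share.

Shipping: $825 · Assembly: $375 · Logistics: $2,000

Fund the minimums — Logistics $2,000. Remaining pool $1,200.
Remaining pool split over remaining billable hours 2,971: Shipping 822.75 → $825; Assembly 377.25 → $375.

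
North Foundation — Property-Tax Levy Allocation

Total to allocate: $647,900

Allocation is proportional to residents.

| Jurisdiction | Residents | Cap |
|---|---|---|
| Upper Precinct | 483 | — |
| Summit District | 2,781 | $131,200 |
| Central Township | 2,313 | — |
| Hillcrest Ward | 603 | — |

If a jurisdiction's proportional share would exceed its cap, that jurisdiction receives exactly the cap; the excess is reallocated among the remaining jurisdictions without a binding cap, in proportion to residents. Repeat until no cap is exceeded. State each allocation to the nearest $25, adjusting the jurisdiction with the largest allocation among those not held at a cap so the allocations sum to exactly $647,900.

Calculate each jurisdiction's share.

Upper Precinct: $73,425 | Summit District: $131,200 | Central Township: $351,600 | Hillcrest Ward: $91,675

Total residents = 6,180.
Unconstrained shares: Upper Precinct 50,636.84; Summit District 291,555.00; Central Township 242,490.73; Hillcrest Ward 63,217.43.
Held at cap: Summit District ($131,200); balance $516,700 reallocated over remaining residents 3,399.
Redistributed shares: Upper Precinct 73,423.39 → $73,425; Central Township 351,611.39 → $351,600; Hillcrest Ward 91,665.23 → $91,675.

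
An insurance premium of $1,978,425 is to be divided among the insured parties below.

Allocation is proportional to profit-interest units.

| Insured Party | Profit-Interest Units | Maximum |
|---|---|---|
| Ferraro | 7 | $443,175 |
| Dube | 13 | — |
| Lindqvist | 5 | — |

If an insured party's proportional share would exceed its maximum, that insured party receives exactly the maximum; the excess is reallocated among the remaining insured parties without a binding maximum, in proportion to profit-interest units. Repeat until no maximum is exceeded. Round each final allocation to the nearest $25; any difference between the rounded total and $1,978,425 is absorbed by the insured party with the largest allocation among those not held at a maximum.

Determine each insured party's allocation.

Ferraro: $443,175 · Dube: $1,108,800 · Lindqvist: $426,450

Sum of profit-interest units: 25.
Unconstrained shares: Ferraro 553,959.00; Dube 1,028,781.00; Lindqvist 395,685.00.
Cap binds for Ferraro ($443,175); remaining pool $1,535,250 reallocated over remaining profit-interest units 18.
Shares after redistribution: Dube 1,108,791.67 → $1,108,800; Lindqvist 426,458.33 → $426,450.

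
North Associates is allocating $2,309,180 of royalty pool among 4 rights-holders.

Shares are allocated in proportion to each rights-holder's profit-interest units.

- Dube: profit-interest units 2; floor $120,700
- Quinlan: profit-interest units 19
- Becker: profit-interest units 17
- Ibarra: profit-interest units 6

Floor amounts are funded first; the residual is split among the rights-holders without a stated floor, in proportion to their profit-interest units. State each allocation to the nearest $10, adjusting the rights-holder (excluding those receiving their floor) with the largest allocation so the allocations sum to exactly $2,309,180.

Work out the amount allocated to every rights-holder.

Dube: $120,700 · Quinlan: $990,030 · Becker: $885,810 · Ibarra: $312,640

Minimums first: Dube $120,700. Remaining pool $2,188,480.
Remaining pool split over remaining profit-interest units 42: Quinlan 990,026.67 → $990,030; Becker 885,813.33 → $885,810; Ibarra 312,640.00 → $312,640.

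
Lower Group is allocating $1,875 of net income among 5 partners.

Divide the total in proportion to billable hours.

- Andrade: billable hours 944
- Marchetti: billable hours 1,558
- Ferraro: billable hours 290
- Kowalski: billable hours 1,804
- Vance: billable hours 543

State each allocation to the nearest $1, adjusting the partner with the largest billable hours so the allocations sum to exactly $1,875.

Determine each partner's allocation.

Combined billable hours = 944 + 1,558 + 290 + 1,804 + 543 = 5,139.
Proportional shares: Andrade 344.42; Marchetti 568.45; Ferraro 105.81; Kowalski 658.20; Vance 198.12.
At nearest $1: Andrade $344; Marchetti $568; Ferraro $106; Kowalski $658; Vance $198. Sum = $1,874.
Difference $1,875 − $1,874 = +$1 applied to largest billable hours (Kowalski): Kowalski becomes $659.

Andrade: $344 | Marchetti: $568 | Ferraro: $106 | Kowalski: $659 | Vance: $198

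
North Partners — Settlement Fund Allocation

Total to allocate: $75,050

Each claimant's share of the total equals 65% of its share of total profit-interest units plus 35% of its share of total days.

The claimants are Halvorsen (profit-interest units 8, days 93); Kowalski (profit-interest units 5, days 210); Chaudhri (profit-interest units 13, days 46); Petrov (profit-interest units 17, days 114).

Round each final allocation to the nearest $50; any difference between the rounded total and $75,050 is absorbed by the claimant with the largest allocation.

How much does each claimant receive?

Halvorsen: $14,350 · Kowalski: $17,600 · Chaudhri: $17,350 · Petrov: $25,750

Profit-interest units total 43; days total 463.
Combined weights (65% profit-interest units + 35% days): Halvorsen 0.1912; Kowalski 0.2343; Chaudhri 0.2313; Petrov 0.3432.
Unrounded shares: Halvorsen 14,352.01; Kowalski 17,586.37; Chaudhri 17,357.93; Petrov 25,753.70.
After rounding ($50): Halvorsen $14,350; Kowalski $17,600; Chaudhri $17,350; Petrov $25,750. Sum = $75,050.
Sum already equals the total — no adjustment.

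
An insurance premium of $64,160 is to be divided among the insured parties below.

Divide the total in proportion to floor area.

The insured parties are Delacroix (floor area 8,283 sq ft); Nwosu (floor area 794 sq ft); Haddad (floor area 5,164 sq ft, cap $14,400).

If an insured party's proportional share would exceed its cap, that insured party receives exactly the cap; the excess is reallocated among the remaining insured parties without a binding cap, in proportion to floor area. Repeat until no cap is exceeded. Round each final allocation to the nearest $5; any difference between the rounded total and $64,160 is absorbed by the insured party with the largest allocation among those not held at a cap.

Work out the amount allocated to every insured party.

Combined floor area = 14,241.
Pro-rata shares before constraints: Delacroix 37,317.41; Nwosu 3,577.21; Haddad 23,265.38.
Held at cap: Haddad ($14,400); balance $49,760 reallocated over remaining floor area 9,077.
Remaining shares: Delacroix 45,407.30 → $45,405; Nwosu 4,352.70 → $4,355.

Delacroix: $45,405 · Nwosu: $4,355 · Haddad: $14,400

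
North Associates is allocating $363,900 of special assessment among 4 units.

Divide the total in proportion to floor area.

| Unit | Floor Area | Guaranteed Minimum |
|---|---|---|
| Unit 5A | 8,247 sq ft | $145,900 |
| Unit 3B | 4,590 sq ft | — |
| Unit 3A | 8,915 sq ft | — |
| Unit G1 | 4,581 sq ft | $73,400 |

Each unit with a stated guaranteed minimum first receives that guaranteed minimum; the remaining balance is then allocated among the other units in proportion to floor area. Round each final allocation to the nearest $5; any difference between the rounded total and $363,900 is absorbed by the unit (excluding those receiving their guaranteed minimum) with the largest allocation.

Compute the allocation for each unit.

Unit 5A: $145,900 · Unit 3B: $49,145 · Unit 3A: $95,455 · Unit G1: $73,400

Minimums first: Unit 5A $145,900; Unit G1 $73,400. Balance $144,600.
Balance split over remaining floor area 13,505: Unit 3B 49,145.80 → $49,145; Unit 3A 95,454.20 → $95,455.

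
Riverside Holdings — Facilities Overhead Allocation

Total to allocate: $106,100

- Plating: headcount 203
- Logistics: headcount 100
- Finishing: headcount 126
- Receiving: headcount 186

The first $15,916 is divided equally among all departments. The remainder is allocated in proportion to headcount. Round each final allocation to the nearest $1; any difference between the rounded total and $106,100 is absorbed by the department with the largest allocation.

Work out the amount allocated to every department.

$15,916 shared equally gives $3,979 per department.
Remainder $90,184 by headcount (total 615): Plating 29,768.05 → $29,768; Logistics 14,664.07 → $14,664; Finishing 18,476.72 → $18,477; Receiving 27,275.16 → $27,275.
Totals: Plating $3,979 + $29,768 = $33,747; Logistics $3,979 + $14,664 = $18,643; Finishing $3,979 + $18,477 = $22,456; Receiving $3,979 + $27,275 = $31,254.

Plating: $33,747 · Logistics: $18,643 · Finishing: $22,456 · Receiving: $31,254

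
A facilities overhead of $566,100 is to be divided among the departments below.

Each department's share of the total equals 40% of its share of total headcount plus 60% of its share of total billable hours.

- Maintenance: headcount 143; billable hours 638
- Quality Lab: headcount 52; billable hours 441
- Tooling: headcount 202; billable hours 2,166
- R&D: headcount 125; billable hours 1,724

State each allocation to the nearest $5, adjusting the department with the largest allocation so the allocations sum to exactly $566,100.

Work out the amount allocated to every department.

Headcount total 522; billable hours total 4,969.
Composite weights (40% headcount + 60% billable hours): Maintenance 0.1866; Quality Lab 0.0931; Tooling 0.4163; R&D 0.3040.
Proportional shares: Maintenance 105,643.42; Quality Lab 52,702.15; Tooling 235,684.88; R&D 172,069.55.
At nearest $5: Maintenance $105,645; Quality Lab $52,700; Tooling $235,685; R&D $172,070. Sum = $566,100.
Sum already equals the total — no adjustment.

Maintenance: $105,645 · Quality Lab: $52,700 · Tooling: $235,685 · R&D: $172,070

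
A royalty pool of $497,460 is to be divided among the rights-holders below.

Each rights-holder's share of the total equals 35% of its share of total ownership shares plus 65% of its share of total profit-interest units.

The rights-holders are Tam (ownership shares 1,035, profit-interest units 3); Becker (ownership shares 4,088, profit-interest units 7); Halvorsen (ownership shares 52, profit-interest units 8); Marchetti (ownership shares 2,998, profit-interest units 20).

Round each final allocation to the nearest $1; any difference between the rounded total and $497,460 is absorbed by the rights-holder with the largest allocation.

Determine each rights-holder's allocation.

Tam: $47,576 | Becker: $146,652 | Halvorsen: $69,181 | Marchetti: $234,051

Ownership shares total 8,173; profit-interest units total 38.
Blended shares (35% ownership shares + 65% profit-interest units): Tam 0.0956; Becker 0.2948; Halvorsen 0.1391; Marchetti 0.4705.
Pro-rata amounts: Tam 47,576.36; Becker 146,651.74; Halvorsen 69,181.24; Marchetti 234,050.66.
Rounded to nearest $1: Tam $47,576; Becker $146,652; Halvorsen $69,181; Marchetti $234,051. Sum = $497,460.
Rounded total matches; no reconciliation needed.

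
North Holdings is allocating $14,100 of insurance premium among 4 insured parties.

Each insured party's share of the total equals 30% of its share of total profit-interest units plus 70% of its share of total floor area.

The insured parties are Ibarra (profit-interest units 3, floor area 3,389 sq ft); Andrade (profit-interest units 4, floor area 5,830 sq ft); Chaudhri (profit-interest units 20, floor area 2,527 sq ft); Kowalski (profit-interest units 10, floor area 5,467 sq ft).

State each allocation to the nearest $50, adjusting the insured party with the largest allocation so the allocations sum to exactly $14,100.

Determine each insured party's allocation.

Ibarra: $2,300; Andrade: $3,800; Chaudhri: $3,750; Kowalski: $4,250

Profit-interest units total 37; floor area total 17,213.
Combined weights (30% profit-interest units + 70% floor area): Ibarra 0.1621; Andrade 0.2695; Chaudhri 0.2649; Kowalski 0.3034.
Unrounded shares: Ibarra 2,286.24; Andrade 3,800.24; Chaudhri 3,735.48; Kowalski 4,278.04.
Rounded to nearest $50: Ibarra $2,300; Andrade $3,800; Chaudhri $3,750; Kowalski $4,300. Sum = $14,150.
Difference $14,100 − $14,150 = −$50 applied to largest allocation (Kowalski): Kowalski becomes $4,250.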